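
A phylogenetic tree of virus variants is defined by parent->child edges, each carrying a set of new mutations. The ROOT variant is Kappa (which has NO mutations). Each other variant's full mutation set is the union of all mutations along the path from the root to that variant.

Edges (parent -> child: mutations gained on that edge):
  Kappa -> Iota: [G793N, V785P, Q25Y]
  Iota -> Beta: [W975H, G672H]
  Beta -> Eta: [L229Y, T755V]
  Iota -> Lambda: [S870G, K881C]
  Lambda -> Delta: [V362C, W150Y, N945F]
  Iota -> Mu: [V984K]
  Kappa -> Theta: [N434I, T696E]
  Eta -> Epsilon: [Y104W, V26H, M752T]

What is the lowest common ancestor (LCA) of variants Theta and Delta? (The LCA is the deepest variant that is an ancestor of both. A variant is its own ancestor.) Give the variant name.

Path from root to Theta: Kappa -> Theta
  ancestors of Theta: {Kappa, Theta}
Path from root to Delta: Kappa -> Iota -> Lambda -> Delta
  ancestors of Delta: {Kappa, Iota, Lambda, Delta}
Common ancestors: {Kappa}
Walk up from Delta: Delta (not in ancestors of Theta), Lambda (not in ancestors of Theta), Iota (not in ancestors of Theta), Kappa (in ancestors of Theta)
Deepest common ancestor (LCA) = Kappa

Answer: Kappa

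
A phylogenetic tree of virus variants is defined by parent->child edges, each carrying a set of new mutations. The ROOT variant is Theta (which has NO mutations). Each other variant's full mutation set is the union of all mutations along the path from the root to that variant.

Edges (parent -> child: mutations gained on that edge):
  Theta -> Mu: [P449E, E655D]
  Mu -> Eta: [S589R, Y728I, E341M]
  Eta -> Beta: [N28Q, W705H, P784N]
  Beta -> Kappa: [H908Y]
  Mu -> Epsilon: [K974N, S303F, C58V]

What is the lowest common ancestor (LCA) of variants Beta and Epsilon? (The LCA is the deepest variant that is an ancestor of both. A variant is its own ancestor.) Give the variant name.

Path from root to Beta: Theta -> Mu -> Eta -> Beta
  ancestors of Beta: {Theta, Mu, Eta, Beta}
Path from root to Epsilon: Theta -> Mu -> Epsilon
  ancestors of Epsilon: {Theta, Mu, Epsilon}
Common ancestors: {Theta, Mu}
Walk up from Epsilon: Epsilon (not in ancestors of Beta), Mu (in ancestors of Beta), Theta (in ancestors of Beta)
Deepest common ancestor (LCA) = Mu

Answer: Mu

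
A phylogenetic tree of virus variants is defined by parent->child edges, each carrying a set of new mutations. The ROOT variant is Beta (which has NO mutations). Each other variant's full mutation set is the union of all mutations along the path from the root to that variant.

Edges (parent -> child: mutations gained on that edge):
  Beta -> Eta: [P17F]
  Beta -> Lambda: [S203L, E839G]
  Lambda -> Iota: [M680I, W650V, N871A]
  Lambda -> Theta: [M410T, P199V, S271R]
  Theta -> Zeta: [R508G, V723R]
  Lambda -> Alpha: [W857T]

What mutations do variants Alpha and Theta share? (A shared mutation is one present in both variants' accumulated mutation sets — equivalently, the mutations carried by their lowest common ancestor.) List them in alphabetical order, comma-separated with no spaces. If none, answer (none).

Accumulating mutations along path to Alpha:
  At Beta: gained [] -> total []
  At Lambda: gained ['S203L', 'E839G'] -> total ['E839G', 'S203L']
  At Alpha: gained ['W857T'] -> total ['E839G', 'S203L', 'W857T']
Mutations(Alpha) = ['E839G', 'S203L', 'W857T']
Accumulating mutations along path to Theta:
  At Beta: gained [] -> total []
  At Lambda: gained ['S203L', 'E839G'] -> total ['E839G', 'S203L']
  At Theta: gained ['M410T', 'P199V', 'S271R'] -> total ['E839G', 'M410T', 'P199V', 'S203L', 'S271R']
Mutations(Theta) = ['E839G', 'M410T', 'P199V', 'S203L', 'S271R']
Intersection: ['E839G', 'S203L', 'W857T'] ∩ ['E839G', 'M410T', 'P199V', 'S203L', 'S271R'] = ['E839G', 'S203L']

Answer: E839G,S203L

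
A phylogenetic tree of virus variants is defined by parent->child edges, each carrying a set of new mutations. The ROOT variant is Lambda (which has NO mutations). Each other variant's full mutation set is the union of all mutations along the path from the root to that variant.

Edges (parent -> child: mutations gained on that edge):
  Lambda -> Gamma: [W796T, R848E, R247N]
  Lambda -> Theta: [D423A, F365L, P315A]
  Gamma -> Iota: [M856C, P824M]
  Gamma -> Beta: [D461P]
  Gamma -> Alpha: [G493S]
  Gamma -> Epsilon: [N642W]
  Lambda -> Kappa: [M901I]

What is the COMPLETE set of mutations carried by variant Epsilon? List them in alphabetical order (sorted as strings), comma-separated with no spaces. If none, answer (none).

At Lambda: gained [] -> total []
At Gamma: gained ['W796T', 'R848E', 'R247N'] -> total ['R247N', 'R848E', 'W796T']
At Epsilon: gained ['N642W'] -> total ['N642W', 'R247N', 'R848E', 'W796T']

Answer: N642W,R247N,R848E,W796T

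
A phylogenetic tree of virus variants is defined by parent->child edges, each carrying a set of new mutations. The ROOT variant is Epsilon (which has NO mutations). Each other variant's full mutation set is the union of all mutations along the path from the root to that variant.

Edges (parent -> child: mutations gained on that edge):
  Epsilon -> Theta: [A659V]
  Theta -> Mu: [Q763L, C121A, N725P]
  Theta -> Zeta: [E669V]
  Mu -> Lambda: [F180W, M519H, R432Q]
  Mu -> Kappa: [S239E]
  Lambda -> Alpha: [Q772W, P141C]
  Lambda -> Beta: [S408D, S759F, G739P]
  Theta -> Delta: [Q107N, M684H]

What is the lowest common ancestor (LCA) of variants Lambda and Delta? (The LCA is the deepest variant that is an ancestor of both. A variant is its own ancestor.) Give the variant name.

Path from root to Lambda: Epsilon -> Theta -> Mu -> Lambda
  ancestors of Lambda: {Epsilon, Theta, Mu, Lambda}
Path from root to Delta: Epsilon -> Theta -> Delta
  ancestors of Delta: {Epsilon, Theta, Delta}
Common ancestors: {Epsilon, Theta}
Walk up from Delta: Delta (not in ancestors of Lambda), Theta (in ancestors of Lambda), Epsilon (in ancestors of Lambda)
Deepest common ancestor (LCA) = Theta

Answer: Theta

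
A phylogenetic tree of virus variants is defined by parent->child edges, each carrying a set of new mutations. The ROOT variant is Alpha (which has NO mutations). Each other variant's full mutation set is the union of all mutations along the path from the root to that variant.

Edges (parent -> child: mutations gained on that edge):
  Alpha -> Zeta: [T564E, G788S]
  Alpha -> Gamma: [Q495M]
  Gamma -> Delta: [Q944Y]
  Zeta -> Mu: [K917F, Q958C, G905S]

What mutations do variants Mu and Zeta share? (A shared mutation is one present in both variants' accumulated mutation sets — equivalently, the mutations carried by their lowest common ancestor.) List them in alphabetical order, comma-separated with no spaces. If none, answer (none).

Answer: G788S,T564E

Derivation:
Accumulating mutations along path to Mu:
  At Alpha: gained [] -> total []
  At Zeta: gained ['T564E', 'G788S'] -> total ['G788S', 'T564E']
  At Mu: gained ['K917F', 'Q958C', 'G905S'] -> total ['G788S', 'G905S', 'K917F', 'Q958C', 'T564E']
Mutations(Mu) = ['G788S', 'G905S', 'K917F', 'Q958C', 'T564E']
Accumulating mutations along path to Zeta:
  At Alpha: gained [] -> total []
  At Zeta: gained ['T564E', 'G788S'] -> total ['G788S', 'T564E']
Mutations(Zeta) = ['G788S', 'T564E']
Intersection: ['G788S', 'G905S', 'K917F', 'Q958C', 'T564E'] ∩ ['G788S', 'T564E'] = ['G788S', 'T564E']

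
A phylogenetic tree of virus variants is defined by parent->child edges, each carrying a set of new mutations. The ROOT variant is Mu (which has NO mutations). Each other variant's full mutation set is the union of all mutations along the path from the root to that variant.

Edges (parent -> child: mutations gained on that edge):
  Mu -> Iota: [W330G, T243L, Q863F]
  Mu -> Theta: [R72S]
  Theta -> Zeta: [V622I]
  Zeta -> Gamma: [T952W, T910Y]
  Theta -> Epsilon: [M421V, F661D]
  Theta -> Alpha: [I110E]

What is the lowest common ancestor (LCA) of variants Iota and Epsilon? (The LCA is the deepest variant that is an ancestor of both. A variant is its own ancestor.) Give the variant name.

Answer: Mu

Derivation:
Path from root to Iota: Mu -> Iota
  ancestors of Iota: {Mu, Iota}
Path from root to Epsilon: Mu -> Theta -> Epsilon
  ancestors of Epsilon: {Mu, Theta, Epsilon}
Common ancestors: {Mu}
Walk up from Epsilon: Epsilon (not in ancestors of Iota), Theta (not in ancestors of Iota), Mu (in ancestors of Iota)
Deepest common ancestor (LCA) = Mu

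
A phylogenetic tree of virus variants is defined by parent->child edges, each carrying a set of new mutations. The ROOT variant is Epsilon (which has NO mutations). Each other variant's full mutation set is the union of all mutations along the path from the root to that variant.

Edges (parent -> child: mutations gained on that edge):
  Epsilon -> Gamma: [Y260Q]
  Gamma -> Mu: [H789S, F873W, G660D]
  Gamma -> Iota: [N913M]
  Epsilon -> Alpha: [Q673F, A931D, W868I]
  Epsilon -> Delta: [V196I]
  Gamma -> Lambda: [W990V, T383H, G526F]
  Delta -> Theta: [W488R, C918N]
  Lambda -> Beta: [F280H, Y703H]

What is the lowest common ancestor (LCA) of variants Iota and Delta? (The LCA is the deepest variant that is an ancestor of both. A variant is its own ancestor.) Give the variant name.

Path from root to Iota: Epsilon -> Gamma -> Iota
  ancestors of Iota: {Epsilon, Gamma, Iota}
Path from root to Delta: Epsilon -> Delta
  ancestors of Delta: {Epsilon, Delta}
Common ancestors: {Epsilon}
Walk up from Delta: Delta (not in ancestors of Iota), Epsilon (in ancestors of Iota)
Deepest common ancestor (LCA) = Epsilon

Answer: Epsilon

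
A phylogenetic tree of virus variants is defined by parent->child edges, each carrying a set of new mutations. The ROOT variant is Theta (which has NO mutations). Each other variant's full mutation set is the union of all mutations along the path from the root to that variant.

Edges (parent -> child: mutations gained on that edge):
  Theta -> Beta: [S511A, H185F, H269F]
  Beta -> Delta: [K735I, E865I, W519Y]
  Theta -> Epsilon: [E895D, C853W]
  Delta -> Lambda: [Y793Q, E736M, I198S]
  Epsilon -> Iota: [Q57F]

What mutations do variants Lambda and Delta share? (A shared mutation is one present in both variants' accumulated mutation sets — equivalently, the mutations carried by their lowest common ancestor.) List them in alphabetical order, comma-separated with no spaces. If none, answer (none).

Answer: E865I,H185F,H269F,K735I,S511A,W519Y

Derivation:
Accumulating mutations along path to Lambda:
  At Theta: gained [] -> total []
  At Beta: gained ['S511A', 'H185F', 'H269F'] -> total ['H185F', 'H269F', 'S511A']
  At Delta: gained ['K735I', 'E865I', 'W519Y'] -> total ['E865I', 'H185F', 'H269F', 'K735I', 'S511A', 'W519Y']
  At Lambda: gained ['Y793Q', 'E736M', 'I198S'] -> total ['E736M', 'E865I', 'H185F', 'H269F', 'I198S', 'K735I', 'S511A', 'W519Y', 'Y793Q']
Mutations(Lambda) = ['E736M', 'E865I', 'H185F', 'H269F', 'I198S', 'K735I', 'S511A', 'W519Y', 'Y793Q']
Accumulating mutations along path to Delta:
  At Theta: gained [] -> total []
  At Beta: gained ['S511A', 'H185F', 'H269F'] -> total ['H185F', 'H269F', 'S511A']
  At Delta: gained ['K735I', 'E865I', 'W519Y'] -> total ['E865I', 'H185F', 'H269F', 'K735I', 'S511A', 'W519Y']
Mutations(Delta) = ['E865I', 'H185F', 'H269F', 'K735I', 'S511A', 'W519Y']
Intersection: ['E736M', 'E865I', 'H185F', 'H269F', 'I198S', 'K735I', 'S511A', 'W519Y', 'Y793Q'] ∩ ['E865I', 'H185F', 'H269F', 'K735I', 'S511A', 'W519Y'] = ['E865I', 'H185F', 'H269F', 'K735I', 'S511A', 'W519Y']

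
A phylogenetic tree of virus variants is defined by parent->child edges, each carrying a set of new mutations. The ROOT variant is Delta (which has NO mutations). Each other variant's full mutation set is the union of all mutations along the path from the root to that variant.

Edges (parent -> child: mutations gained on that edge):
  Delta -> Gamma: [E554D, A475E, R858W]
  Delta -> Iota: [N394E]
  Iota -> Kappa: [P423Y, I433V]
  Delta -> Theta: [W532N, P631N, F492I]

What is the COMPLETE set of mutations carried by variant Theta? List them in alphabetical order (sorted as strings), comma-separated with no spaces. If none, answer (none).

At Delta: gained [] -> total []
At Theta: gained ['W532N', 'P631N', 'F492I'] -> total ['F492I', 'P631N', 'W532N']

Answer: F492I,P631N,W532N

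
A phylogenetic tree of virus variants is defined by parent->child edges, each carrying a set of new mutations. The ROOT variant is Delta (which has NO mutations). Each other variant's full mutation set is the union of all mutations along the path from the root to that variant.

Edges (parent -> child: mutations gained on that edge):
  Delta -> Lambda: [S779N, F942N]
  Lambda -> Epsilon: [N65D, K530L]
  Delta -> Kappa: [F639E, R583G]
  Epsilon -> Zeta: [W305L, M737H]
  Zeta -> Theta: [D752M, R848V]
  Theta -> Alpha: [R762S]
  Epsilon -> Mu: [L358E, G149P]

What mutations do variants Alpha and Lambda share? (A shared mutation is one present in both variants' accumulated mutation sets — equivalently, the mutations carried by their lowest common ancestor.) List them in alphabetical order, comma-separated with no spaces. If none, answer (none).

Answer: F942N,S779N

Derivation:
Accumulating mutations along path to Alpha:
  At Delta: gained [] -> total []
  At Lambda: gained ['S779N', 'F942N'] -> total ['F942N', 'S779N']
  At Epsilon: gained ['N65D', 'K530L'] -> total ['F942N', 'K530L', 'N65D', 'S779N']
  At Zeta: gained ['W305L', 'M737H'] -> total ['F942N', 'K530L', 'M737H', 'N65D', 'S779N', 'W305L']
  At Theta: gained ['D752M', 'R848V'] -> total ['D752M', 'F942N', 'K530L', 'M737H', 'N65D', 'R848V', 'S779N', 'W305L']
  At Alpha: gained ['R762S'] -> total ['D752M', 'F942N', 'K530L', 'M737H', 'N65D', 'R762S', 'R848V', 'S779N', 'W305L']
Mutations(Alpha) = ['D752M', 'F942N', 'K530L', 'M737H', 'N65D', 'R762S', 'R848V', 'S779N', 'W305L']
Accumulating mutations along path to Lambda:
  At Delta: gained [] -> total []
  At Lambda: gained ['S779N', 'F942N'] -> total ['F942N', 'S779N']
Mutations(Lambda) = ['F942N', 'S779N']
Intersection: ['D752M', 'F942N', 'K530L', 'M737H', 'N65D', 'R762S', 'R848V', 'S779N', 'W305L'] ∩ ['F942N', 'S779N'] = ['F942N', 'S779N']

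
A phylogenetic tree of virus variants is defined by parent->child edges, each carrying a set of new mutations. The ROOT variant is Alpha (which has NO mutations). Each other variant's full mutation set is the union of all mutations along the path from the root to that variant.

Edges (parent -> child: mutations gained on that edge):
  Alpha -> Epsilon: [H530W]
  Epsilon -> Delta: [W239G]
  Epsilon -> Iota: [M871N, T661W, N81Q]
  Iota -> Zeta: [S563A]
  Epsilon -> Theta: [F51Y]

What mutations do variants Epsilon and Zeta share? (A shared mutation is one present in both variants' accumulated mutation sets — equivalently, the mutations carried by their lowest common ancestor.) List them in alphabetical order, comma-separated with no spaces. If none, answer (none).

Answer: H530W

Derivation:
Accumulating mutations along path to Epsilon:
  At Alpha: gained [] -> total []
  At Epsilon: gained ['H530W'] -> total ['H530W']
Mutations(Epsilon) = ['H530W']
Accumulating mutations along path to Zeta:
  At Alpha: gained [] -> total []
  At Epsilon: gained ['H530W'] -> total ['H530W']
  At Iota: gained ['M871N', 'T661W', 'N81Q'] -> total ['H530W', 'M871N', 'N81Q', 'T661W']
  At Zeta: gained ['S563A'] -> total ['H530W', 'M871N', 'N81Q', 'S563A', 'T661W']
Mutations(Zeta) = ['H530W', 'M871N', 'N81Q', 'S563A', 'T661W']
Intersection: ['H530W'] ∩ ['H530W', 'M871N', 'N81Q', 'S563A', 'T661W'] = ['H530W']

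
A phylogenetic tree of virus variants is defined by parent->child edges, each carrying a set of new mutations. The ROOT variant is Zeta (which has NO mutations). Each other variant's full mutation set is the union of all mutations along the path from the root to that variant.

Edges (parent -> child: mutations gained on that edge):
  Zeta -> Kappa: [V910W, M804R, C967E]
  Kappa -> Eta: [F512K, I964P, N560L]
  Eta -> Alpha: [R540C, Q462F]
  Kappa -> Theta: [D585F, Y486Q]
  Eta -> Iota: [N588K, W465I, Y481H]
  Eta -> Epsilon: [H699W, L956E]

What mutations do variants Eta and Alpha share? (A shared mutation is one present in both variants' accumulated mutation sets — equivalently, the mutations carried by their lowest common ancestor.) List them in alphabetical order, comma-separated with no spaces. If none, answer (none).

Accumulating mutations along path to Eta:
  At Zeta: gained [] -> total []
  At Kappa: gained ['V910W', 'M804R', 'C967E'] -> total ['C967E', 'M804R', 'V910W']
  At Eta: gained ['F512K', 'I964P', 'N560L'] -> total ['C967E', 'F512K', 'I964P', 'M804R', 'N560L', 'V910W']
Mutations(Eta) = ['C967E', 'F512K', 'I964P', 'M804R', 'N560L', 'V910W']
Accumulating mutations along path to Alpha:
  At Zeta: gained [] -> total []
  At Kappa: gained ['V910W', 'M804R', 'C967E'] -> total ['C967E', 'M804R', 'V910W']
  At Eta: gained ['F512K', 'I964P', 'N560L'] -> total ['C967E', 'F512K', 'I964P', 'M804R', 'N560L', 'V910W']
  At Alpha: gained ['R540C', 'Q462F'] -> total ['C967E', 'F512K', 'I964P', 'M804R', 'N560L', 'Q462F', 'R540C', 'V910W']
Mutations(Alpha) = ['C967E', 'F512K', 'I964P', 'M804R', 'N560L', 'Q462F', 'R540C', 'V910W']
Intersection: ['C967E', 'F512K', 'I964P', 'M804R', 'N560L', 'V910W'] ∩ ['C967E', 'F512K', 'I964P', 'M804R', 'N560L', 'Q462F', 'R540C', 'V910W'] = ['C967E', 'F512K', 'I964P', 'M804R', 'N560L', 'V910W']

Answer: C967E,F512K,I964P,M804R,N560L,V910W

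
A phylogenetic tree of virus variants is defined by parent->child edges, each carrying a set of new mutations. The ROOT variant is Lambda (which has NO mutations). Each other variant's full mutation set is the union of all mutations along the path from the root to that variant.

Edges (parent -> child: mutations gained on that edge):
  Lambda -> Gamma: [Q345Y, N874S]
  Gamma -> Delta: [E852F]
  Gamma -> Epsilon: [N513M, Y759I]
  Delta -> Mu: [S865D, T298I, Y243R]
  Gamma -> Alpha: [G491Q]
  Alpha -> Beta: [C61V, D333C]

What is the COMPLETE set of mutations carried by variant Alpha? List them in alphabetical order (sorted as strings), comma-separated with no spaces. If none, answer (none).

At Lambda: gained [] -> total []
At Gamma: gained ['Q345Y', 'N874S'] -> total ['N874S', 'Q345Y']
At Alpha: gained ['G491Q'] -> total ['G491Q', 'N874S', 'Q345Y']

Answer: G491Q,N874S,Q345Y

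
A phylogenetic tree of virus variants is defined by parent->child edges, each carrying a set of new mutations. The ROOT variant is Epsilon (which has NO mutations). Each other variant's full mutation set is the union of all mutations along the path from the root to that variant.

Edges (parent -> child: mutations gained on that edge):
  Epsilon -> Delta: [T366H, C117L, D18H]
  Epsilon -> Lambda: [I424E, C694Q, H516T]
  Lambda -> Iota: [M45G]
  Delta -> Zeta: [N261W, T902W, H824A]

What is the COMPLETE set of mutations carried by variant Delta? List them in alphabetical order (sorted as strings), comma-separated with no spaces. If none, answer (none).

Answer: C117L,D18H,T366H

Derivation:
At Epsilon: gained [] -> total []
At Delta: gained ['T366H', 'C117L', 'D18H'] -> total ['C117L', 'D18H', 'T366H']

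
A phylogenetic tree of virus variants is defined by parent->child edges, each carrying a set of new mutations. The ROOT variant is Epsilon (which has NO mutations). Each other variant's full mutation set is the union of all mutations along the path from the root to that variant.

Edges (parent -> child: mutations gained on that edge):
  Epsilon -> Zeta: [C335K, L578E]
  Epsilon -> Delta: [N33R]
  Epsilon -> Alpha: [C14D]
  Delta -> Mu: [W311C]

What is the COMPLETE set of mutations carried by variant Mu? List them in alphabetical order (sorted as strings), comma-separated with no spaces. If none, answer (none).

At Epsilon: gained [] -> total []
At Delta: gained ['N33R'] -> total ['N33R']
At Mu: gained ['W311C'] -> total ['N33R', 'W311C']

Answer: N33R,W311C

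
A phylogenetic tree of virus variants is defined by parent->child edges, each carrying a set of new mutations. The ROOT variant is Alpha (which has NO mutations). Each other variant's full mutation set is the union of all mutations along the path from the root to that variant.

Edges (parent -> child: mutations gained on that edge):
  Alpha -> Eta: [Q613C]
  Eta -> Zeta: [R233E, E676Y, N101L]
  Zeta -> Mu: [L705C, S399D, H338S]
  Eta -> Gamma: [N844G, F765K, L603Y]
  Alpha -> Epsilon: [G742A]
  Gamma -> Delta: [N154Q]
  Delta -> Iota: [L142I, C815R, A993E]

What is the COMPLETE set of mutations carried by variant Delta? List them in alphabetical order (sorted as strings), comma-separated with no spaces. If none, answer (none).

At Alpha: gained [] -> total []
At Eta: gained ['Q613C'] -> total ['Q613C']
At Gamma: gained ['N844G', 'F765K', 'L603Y'] -> total ['F765K', 'L603Y', 'N844G', 'Q613C']
At Delta: gained ['N154Q'] -> total ['F765K', 'L603Y', 'N154Q', 'N844G', 'Q613C']

Answer: F765K,L603Y,N154Q,N844G,Q613C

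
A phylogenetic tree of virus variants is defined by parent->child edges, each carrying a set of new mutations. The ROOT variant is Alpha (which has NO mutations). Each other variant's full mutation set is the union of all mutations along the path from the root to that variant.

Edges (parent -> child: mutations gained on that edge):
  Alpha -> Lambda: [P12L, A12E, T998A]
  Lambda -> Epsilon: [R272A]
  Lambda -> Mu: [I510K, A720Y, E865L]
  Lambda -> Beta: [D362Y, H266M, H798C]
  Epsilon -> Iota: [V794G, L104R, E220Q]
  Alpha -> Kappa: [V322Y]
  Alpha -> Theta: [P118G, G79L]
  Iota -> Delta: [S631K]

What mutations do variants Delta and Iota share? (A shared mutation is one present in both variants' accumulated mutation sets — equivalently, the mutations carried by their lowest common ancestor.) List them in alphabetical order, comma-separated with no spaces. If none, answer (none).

Accumulating mutations along path to Delta:
  At Alpha: gained [] -> total []
  At Lambda: gained ['P12L', 'A12E', 'T998A'] -> total ['A12E', 'P12L', 'T998A']
  At Epsilon: gained ['R272A'] -> total ['A12E', 'P12L', 'R272A', 'T998A']
  At Iota: gained ['V794G', 'L104R', 'E220Q'] -> total ['A12E', 'E220Q', 'L104R', 'P12L', 'R272A', 'T998A', 'V794G']
  At Delta: gained ['S631K'] -> total ['A12E', 'E220Q', 'L104R', 'P12L', 'R272A', 'S631K', 'T998A', 'V794G']
Mutations(Delta) = ['A12E', 'E220Q', 'L104R', 'P12L', 'R272A', 'S631K', 'T998A', 'V794G']
Accumulating mutations along path to Iota:
  At Alpha: gained [] -> total []
  At Lambda: gained ['P12L', 'A12E', 'T998A'] -> total ['A12E', 'P12L', 'T998A']
  At Epsilon: gained ['R272A'] -> total ['A12E', 'P12L', 'R272A', 'T998A']
  At Iota: gained ['V794G', 'L104R', 'E220Q'] -> total ['A12E', 'E220Q', 'L104R', 'P12L', 'R272A', 'T998A', 'V794G']
Mutations(Iota) = ['A12E', 'E220Q', 'L104R', 'P12L', 'R272A', 'T998A', 'V794G']
Intersection: ['A12E', 'E220Q', 'L104R', 'P12L', 'R272A', 'S631K', 'T998A', 'V794G'] ∩ ['A12E', 'E220Q', 'L104R', 'P12L', 'R272A', 'T998A', 'V794G'] = ['A12E', 'E220Q', 'L104R', 'P12L', 'R272A', 'T998A', 'V794G']

Answer: A12E,E220Q,L104R,P12L,R272A,T998A,V794G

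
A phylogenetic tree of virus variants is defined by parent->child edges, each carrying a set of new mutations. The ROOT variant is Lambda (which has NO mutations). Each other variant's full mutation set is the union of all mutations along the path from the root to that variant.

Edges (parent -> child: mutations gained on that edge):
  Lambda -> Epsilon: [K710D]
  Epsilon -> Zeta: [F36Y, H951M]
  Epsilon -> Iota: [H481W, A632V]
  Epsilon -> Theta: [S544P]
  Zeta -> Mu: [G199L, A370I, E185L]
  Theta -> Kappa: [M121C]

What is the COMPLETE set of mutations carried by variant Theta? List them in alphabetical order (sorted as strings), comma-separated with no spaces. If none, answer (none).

At Lambda: gained [] -> total []
At Epsilon: gained ['K710D'] -> total ['K710D']
At Theta: gained ['S544P'] -> total ['K710D', 'S544P']

Answer: K710D,S544P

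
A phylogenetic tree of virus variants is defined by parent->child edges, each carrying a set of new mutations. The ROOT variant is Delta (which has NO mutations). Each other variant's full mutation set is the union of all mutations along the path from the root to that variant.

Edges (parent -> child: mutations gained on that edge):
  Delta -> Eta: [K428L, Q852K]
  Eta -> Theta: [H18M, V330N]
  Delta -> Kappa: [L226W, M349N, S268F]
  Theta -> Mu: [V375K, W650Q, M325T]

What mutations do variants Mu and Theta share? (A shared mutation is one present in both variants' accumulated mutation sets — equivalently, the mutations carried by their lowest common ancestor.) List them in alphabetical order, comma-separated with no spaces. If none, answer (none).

Accumulating mutations along path to Mu:
  At Delta: gained [] -> total []
  At Eta: gained ['K428L', 'Q852K'] -> total ['K428L', 'Q852K']
  At Theta: gained ['H18M', 'V330N'] -> total ['H18M', 'K428L', 'Q852K', 'V330N']
  At Mu: gained ['V375K', 'W650Q', 'M325T'] -> total ['H18M', 'K428L', 'M325T', 'Q852K', 'V330N', 'V375K', 'W650Q']
Mutations(Mu) = ['H18M', 'K428L', 'M325T', 'Q852K', 'V330N', 'V375K', 'W650Q']
Accumulating mutations along path to Theta:
  At Delta: gained [] -> total []
  At Eta: gained ['K428L', 'Q852K'] -> total ['K428L', 'Q852K']
  At Theta: gained ['H18M', 'V330N'] -> total ['H18M', 'K428L', 'Q852K', 'V330N']
Mutations(Theta) = ['H18M', 'K428L', 'Q852K', 'V330N']
Intersection: ['H18M', 'K428L', 'M325T', 'Q852K', 'V330N', 'V375K', 'W650Q'] ∩ ['H18M', 'K428L', 'Q852K', 'V330N'] = ['H18M', 'K428L', 'Q852K', 'V330N']

Answer: H18M,K428L,Q852K,V330N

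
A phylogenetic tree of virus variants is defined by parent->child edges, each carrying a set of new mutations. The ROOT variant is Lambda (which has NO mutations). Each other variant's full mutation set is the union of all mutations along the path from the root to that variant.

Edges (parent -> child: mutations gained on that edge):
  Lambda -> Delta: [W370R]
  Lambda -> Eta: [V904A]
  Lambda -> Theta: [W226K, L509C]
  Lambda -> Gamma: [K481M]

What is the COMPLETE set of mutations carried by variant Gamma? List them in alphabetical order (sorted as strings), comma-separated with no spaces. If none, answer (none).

Answer: K481M

Derivation:
At Lambda: gained [] -> total []
At Gamma: gained ['K481M'] -> total ['K481M']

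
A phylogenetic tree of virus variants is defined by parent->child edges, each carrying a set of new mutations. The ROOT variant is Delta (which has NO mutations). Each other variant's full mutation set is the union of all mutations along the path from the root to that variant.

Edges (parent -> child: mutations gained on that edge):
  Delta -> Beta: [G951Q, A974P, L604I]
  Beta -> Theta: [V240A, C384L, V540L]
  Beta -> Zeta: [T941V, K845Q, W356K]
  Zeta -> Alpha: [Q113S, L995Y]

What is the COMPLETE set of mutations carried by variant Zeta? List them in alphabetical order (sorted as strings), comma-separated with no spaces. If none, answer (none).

Answer: A974P,G951Q,K845Q,L604I,T941V,W356K

Derivation:
At Delta: gained [] -> total []
At Beta: gained ['G951Q', 'A974P', 'L604I'] -> total ['A974P', 'G951Q', 'L604I']
At Zeta: gained ['T941V', 'K845Q', 'W356K'] -> total ['A974P', 'G951Q', 'K845Q', 'L604I', 'T941V', 'W356K']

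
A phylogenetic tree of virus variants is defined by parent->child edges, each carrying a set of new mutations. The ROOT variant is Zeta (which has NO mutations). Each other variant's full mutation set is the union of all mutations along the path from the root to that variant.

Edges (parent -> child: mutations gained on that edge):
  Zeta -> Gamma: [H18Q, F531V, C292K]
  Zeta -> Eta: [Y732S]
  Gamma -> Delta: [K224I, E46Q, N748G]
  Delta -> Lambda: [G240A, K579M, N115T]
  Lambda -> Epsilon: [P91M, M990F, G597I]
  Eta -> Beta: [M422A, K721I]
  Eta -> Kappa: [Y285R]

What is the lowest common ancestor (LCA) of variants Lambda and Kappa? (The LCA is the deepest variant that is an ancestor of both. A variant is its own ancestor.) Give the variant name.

Answer: Zeta

Derivation:
Path from root to Lambda: Zeta -> Gamma -> Delta -> Lambda
  ancestors of Lambda: {Zeta, Gamma, Delta, Lambda}
Path from root to Kappa: Zeta -> Eta -> Kappa
  ancestors of Kappa: {Zeta, Eta, Kappa}
Common ancestors: {Zeta}
Walk up from Kappa: Kappa (not in ancestors of Lambda), Eta (not in ancestors of Lambda), Zeta (in ancestors of Lambda)
Deepest common ancestor (LCA) = Zeta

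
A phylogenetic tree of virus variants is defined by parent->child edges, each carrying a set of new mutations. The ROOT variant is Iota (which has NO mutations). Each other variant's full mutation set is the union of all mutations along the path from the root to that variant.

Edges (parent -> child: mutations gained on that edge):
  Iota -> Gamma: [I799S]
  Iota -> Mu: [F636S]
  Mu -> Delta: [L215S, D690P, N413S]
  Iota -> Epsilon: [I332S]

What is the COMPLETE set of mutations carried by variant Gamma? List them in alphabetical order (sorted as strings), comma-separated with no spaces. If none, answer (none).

Answer: I799S

Derivation:
At Iota: gained [] -> total []
At Gamma: gained ['I799S'] -> total ['I799S']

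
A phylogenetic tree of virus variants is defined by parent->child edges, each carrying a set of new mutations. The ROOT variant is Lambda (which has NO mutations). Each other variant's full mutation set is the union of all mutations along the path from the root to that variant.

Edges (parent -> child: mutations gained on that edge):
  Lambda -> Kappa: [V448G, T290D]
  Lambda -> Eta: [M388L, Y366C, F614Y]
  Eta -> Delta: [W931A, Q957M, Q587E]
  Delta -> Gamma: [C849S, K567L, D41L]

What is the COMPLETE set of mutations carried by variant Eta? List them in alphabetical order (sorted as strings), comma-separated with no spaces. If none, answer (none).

Answer: F614Y,M388L,Y366C

Derivation:
At Lambda: gained [] -> total []
At Eta: gained ['M388L', 'Y366C', 'F614Y'] -> total ['F614Y', 'M388L', 'Y366C']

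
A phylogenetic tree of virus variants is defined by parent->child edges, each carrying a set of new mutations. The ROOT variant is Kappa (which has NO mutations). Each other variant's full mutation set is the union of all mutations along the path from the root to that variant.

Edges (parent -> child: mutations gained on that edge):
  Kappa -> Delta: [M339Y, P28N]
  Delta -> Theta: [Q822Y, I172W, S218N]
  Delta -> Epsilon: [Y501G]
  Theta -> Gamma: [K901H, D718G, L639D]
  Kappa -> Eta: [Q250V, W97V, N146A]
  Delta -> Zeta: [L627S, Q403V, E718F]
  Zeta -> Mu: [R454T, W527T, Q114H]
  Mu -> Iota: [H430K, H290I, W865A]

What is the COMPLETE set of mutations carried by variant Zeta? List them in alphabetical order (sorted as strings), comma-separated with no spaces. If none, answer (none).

Answer: E718F,L627S,M339Y,P28N,Q403V

Derivation:
At Kappa: gained [] -> total []
At Delta: gained ['M339Y', 'P28N'] -> total ['M339Y', 'P28N']
At Zeta: gained ['L627S', 'Q403V', 'E718F'] -> total ['E718F', 'L627S', 'M339Y', 'P28N', 'Q403V']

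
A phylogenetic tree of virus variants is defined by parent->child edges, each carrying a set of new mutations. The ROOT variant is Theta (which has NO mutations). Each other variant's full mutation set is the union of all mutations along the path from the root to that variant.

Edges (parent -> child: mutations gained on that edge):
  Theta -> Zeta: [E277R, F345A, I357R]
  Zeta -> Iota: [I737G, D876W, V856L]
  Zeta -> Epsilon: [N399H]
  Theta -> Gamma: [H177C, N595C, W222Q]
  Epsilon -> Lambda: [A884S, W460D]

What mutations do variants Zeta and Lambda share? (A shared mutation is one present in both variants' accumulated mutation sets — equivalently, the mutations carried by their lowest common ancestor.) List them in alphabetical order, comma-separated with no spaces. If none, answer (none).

Accumulating mutations along path to Zeta:
  At Theta: gained [] -> total []
  At Zeta: gained ['E277R', 'F345A', 'I357R'] -> total ['E277R', 'F345A', 'I357R']
Mutations(Zeta) = ['E277R', 'F345A', 'I357R']
Accumulating mutations along path to Lambda:
  At Theta: gained [] -> total []
  At Zeta: gained ['E277R', 'F345A', 'I357R'] -> total ['E277R', 'F345A', 'I357R']
  At Epsilon: gained ['N399H'] -> total ['E277R', 'F345A', 'I357R', 'N399H']
  At Lambda: gained ['A884S', 'W460D'] -> total ['A884S', 'E277R', 'F345A', 'I357R', 'N399H', 'W460D']
Mutations(Lambda) = ['A884S', 'E277R', 'F345A', 'I357R', 'N399H', 'W460D']
Intersection: ['E277R', 'F345A', 'I357R'] ∩ ['A884S', 'E277R', 'F345A', 'I357R', 'N399H', 'W460D'] = ['E277R', 'F345A', 'I357R']

Answer: E277R,F345A,I357R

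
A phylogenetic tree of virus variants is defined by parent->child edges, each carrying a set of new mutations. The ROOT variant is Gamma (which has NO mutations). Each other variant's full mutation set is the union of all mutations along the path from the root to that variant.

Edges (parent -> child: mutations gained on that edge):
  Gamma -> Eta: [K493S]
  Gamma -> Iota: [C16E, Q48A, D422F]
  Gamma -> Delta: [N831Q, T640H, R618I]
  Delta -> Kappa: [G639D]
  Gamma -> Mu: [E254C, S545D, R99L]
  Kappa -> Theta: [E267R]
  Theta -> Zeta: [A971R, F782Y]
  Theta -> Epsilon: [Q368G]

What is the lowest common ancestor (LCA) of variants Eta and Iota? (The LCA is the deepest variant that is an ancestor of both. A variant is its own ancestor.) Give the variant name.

Path from root to Eta: Gamma -> Eta
  ancestors of Eta: {Gamma, Eta}
Path from root to Iota: Gamma -> Iota
  ancestors of Iota: {Gamma, Iota}
Common ancestors: {Gamma}
Walk up from Iota: Iota (not in ancestors of Eta), Gamma (in ancestors of Eta)
Deepest common ancestor (LCA) = Gamma

Answer: Gamma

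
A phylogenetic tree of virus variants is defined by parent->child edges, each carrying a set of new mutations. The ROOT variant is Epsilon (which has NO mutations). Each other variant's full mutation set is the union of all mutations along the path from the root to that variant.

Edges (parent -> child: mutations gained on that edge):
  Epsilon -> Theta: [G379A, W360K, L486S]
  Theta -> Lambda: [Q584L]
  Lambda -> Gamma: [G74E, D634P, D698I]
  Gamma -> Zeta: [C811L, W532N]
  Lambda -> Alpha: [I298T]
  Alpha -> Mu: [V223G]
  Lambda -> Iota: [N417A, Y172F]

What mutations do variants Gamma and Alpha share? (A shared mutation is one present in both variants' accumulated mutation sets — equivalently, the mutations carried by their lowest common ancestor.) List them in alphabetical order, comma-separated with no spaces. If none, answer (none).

Accumulating mutations along path to Gamma:
  At Epsilon: gained [] -> total []
  At Theta: gained ['G379A', 'W360K', 'L486S'] -> total ['G379A', 'L486S', 'W360K']
  At Lambda: gained ['Q584L'] -> total ['G379A', 'L486S', 'Q584L', 'W360K']
  At Gamma: gained ['G74E', 'D634P', 'D698I'] -> total ['D634P', 'D698I', 'G379A', 'G74E', 'L486S', 'Q584L', 'W360K']
Mutations(Gamma) = ['D634P', 'D698I', 'G379A', 'G74E', 'L486S', 'Q584L', 'W360K']
Accumulating mutations along path to Alpha:
  At Epsilon: gained [] -> total []
  At Theta: gained ['G379A', 'W360K', 'L486S'] -> total ['G379A', 'L486S', 'W360K']
  At Lambda: gained ['Q584L'] -> total ['G379A', 'L486S', 'Q584L', 'W360K']
  At Alpha: gained ['I298T'] -> total ['G379A', 'I298T', 'L486S', 'Q584L', 'W360K']
Mutations(Alpha) = ['G379A', 'I298T', 'L486S', 'Q584L', 'W360K']
Intersection: ['D634P', 'D698I', 'G379A', 'G74E', 'L486S', 'Q584L', 'W360K'] ∩ ['G379A', 'I298T', 'L486S', 'Q584L', 'W360K'] = ['G379A', 'L486S', 'Q584L', 'W360K']

Answer: G379A,L486S,Q584L,W360K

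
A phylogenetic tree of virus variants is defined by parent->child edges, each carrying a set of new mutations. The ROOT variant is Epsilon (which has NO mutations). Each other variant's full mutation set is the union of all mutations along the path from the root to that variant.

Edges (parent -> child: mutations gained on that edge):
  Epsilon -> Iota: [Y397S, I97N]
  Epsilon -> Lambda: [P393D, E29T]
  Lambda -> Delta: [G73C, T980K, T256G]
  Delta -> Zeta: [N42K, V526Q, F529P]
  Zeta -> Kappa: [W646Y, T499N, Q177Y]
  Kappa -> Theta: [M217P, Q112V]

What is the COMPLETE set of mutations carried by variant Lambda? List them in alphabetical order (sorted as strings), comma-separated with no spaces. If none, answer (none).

At Epsilon: gained [] -> total []
At Lambda: gained ['P393D', 'E29T'] -> total ['E29T', 'P393D']

Answer: E29T,P393D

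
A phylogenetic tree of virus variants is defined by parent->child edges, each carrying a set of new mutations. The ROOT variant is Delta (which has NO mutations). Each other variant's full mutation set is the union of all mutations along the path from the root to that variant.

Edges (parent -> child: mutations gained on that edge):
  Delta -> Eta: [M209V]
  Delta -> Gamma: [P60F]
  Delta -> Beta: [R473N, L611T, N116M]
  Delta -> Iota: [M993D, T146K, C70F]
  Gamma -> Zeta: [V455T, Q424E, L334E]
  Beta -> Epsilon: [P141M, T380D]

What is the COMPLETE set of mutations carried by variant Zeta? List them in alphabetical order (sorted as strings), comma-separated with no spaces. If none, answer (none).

Answer: L334E,P60F,Q424E,V455T

Derivation:
At Delta: gained [] -> total []
At Gamma: gained ['P60F'] -> total ['P60F']
At Zeta: gained ['V455T', 'Q424E', 'L334E'] -> total ['L334E', 'P60F', 'Q424E', 'V455T']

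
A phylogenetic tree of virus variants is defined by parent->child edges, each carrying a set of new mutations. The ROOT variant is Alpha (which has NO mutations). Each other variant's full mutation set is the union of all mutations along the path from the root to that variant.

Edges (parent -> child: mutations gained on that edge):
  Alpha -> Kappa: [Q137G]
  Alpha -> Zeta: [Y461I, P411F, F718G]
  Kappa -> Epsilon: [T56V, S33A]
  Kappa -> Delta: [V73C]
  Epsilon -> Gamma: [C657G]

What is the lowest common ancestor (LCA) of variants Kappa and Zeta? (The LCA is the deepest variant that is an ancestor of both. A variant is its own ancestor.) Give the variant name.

Answer: Alpha

Derivation:
Path from root to Kappa: Alpha -> Kappa
  ancestors of Kappa: {Alpha, Kappa}
Path from root to Zeta: Alpha -> Zeta
  ancestors of Zeta: {Alpha, Zeta}
Common ancestors: {Alpha}
Walk up from Zeta: Zeta (not in ancestors of Kappa), Alpha (in ancestors of Kappa)
Deepest common ancestor (LCA) = Alpha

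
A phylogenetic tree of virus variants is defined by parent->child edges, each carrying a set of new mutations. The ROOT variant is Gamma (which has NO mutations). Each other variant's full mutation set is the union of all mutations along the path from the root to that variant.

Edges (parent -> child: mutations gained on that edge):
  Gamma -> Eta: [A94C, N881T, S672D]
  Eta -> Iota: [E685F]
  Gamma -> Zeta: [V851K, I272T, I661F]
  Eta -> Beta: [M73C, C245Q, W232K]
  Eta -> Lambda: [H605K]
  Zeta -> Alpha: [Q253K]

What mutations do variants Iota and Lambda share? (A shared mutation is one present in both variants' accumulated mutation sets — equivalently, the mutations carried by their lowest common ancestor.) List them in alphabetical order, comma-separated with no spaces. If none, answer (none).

Answer: A94C,N881T,S672D

Derivation:
Accumulating mutations along path to Iota:
  At Gamma: gained [] -> total []
  At Eta: gained ['A94C', 'N881T', 'S672D'] -> total ['A94C', 'N881T', 'S672D']
  At Iota: gained ['E685F'] -> total ['A94C', 'E685F', 'N881T', 'S672D']
Mutations(Iota) = ['A94C', 'E685F', 'N881T', 'S672D']
Accumulating mutations along path to Lambda:
  At Gamma: gained [] -> total []
  At Eta: gained ['A94C', 'N881T', 'S672D'] -> total ['A94C', 'N881T', 'S672D']
  At Lambda: gained ['H605K'] -> total ['A94C', 'H605K', 'N881T', 'S672D']
Mutations(Lambda) = ['A94C', 'H605K', 'N881T', 'S672D']
Intersection: ['A94C', 'E685F', 'N881T', 'S672D'] ∩ ['A94C', 'H605K', 'N881T', 'S672D'] = ['A94C', 'N881T', 'S672D']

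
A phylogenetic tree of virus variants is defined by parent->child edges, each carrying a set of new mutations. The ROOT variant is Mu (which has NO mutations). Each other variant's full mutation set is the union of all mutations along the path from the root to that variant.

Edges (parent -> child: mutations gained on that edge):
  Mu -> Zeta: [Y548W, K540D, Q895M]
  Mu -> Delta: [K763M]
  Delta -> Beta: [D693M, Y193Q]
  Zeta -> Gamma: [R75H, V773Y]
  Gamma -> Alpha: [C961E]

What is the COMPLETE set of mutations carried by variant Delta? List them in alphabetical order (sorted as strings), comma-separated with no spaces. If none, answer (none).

At Mu: gained [] -> total []
At Delta: gained ['K763M'] -> total ['K763M']

Answer: K763M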